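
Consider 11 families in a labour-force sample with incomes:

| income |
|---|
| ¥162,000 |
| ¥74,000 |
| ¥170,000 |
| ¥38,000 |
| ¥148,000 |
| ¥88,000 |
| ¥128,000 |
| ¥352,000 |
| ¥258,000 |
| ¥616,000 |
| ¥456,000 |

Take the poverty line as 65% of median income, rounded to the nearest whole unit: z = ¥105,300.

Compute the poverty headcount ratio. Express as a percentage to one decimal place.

3 of the 11 families have income below ¥105,300.
H = 3/11 = 27.3%.

27.3%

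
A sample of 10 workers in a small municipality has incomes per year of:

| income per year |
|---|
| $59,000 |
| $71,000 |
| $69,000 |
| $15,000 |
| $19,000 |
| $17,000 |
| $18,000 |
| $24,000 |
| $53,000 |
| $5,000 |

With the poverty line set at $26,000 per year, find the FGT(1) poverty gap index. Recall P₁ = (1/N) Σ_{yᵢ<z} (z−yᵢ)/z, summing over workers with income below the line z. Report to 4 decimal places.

0.2231

Below the line: $5,000, $15,000, $17,000, $18,000, $19,000, $24,000 (q = 6 of N = 10).
Shortfall ratios: (26000−5000)/26000 = 0.8077; (26000−15000)/26000 = 0.4231; (26000−17000)/26000 = 0.3462; (26000−18000)/26000 = 0.3077; (26000−19000)/26000 = 0.2692; (26000−24000)/26000 = 0.0769.
Σ = 2.230769. Dividing by the full population N = 10 gives P₁ = 0.2231.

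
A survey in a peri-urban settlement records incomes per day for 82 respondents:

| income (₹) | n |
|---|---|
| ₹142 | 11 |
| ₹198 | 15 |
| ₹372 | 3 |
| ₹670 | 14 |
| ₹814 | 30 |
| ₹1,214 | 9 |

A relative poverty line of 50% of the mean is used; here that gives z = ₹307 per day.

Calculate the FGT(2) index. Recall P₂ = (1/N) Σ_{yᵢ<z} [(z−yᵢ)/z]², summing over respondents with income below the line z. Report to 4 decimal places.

Poor units: 11×₹142, 15×₹198 (q = 26 of N = 82).
Gap ratios (z−y)/z: (307−142)/307 = 0.5375 (×11); (307−198)/307 = 0.3550 (×15).
Squared: 0.2889 (×11); 0.1261 (×15).
Sum = 5.068383; P₂ = 5.068383 / 82 = 0.0618.

0.0618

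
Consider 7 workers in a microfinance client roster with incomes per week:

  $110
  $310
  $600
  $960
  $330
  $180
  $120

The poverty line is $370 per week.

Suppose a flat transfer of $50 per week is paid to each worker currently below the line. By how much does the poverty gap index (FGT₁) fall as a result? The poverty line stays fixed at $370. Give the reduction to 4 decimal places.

Before: below the line — $110, $120, $180, $310, $330; poverty gap index (FGT₁) = 0.308880.
After the $50 transfer: below the line — $160, $170, $230, $360; poverty gap index (FGT₁) = 0.216216.
Reduction = 0.308880 − 0.216216 = 0.0927.

0.0927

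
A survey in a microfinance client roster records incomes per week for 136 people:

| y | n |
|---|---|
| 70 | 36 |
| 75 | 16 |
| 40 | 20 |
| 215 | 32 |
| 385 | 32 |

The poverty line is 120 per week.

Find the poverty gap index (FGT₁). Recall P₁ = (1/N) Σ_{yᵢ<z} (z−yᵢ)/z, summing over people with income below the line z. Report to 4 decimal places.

Poor units: 20×40, 36×70, 16×75 (q = 72 of N = 136).
Gap ratios (z−y)/z: (120−40)/120 = 0.6667 (×20); (120−70)/120 = 0.4167 (×36); (120−75)/120 = 0.3750 (×16).
Sum of shortfalls = 34.333333; P₁ averages over all N: 34.333333 / 136 = 0.2525.

0.2525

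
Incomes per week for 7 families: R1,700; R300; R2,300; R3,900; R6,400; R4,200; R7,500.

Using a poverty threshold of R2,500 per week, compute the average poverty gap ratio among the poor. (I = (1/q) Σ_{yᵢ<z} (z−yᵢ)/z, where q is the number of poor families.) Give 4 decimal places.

0.4267

Incomes under z: R300, R1,700, R2,300 (q = 3 of N = 7).
Shortfall ratios (z−y)/z: 0.8800, 0.3200, 0.0800; sum = 1.280000.
I averages over the q = 3 poor units only: 1.280000 / 3 = 0.4267.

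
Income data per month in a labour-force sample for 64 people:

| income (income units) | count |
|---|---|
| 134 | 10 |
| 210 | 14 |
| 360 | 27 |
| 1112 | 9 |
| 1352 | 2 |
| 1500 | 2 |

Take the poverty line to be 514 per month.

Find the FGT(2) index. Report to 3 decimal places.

0.200

Below z: 10×134, 14×210, 27×360 (q = 51 of N = 64).
Relative gaps: (514−134)/514 = 0.7393 (×10); (514−210)/514 = 0.5914 (×14); (514−360)/514 = 0.2996 (×27).
Squared: 0.5466 (×10); 0.3498 (×14); 0.0898 (×27).
Sum = 12.786552; P₂ = 12.786552 / 64 = 0.200.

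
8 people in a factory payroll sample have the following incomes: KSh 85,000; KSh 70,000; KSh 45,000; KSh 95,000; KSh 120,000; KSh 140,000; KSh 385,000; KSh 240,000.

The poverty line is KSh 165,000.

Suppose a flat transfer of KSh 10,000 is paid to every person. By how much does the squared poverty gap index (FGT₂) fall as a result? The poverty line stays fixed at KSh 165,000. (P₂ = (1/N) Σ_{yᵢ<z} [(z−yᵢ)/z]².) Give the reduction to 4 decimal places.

Before: below the line — KSh 45,000, KSh 70,000, KSh 85,000, KSh 95,000, KSh 120,000, KSh 140,000; squared poverty gap index (FGT₂) = 0.171602.
After the KSh 10,000 transfer: below the line — KSh 55,000, KSh 80,000, KSh 95,000, KSh 105,000, KSh 130,000, KSh 150,000; squared poverty gap index (FGT₂) = 0.134412.
Reduction = 0.171602 − 0.134412 = 0.0372.

0.0372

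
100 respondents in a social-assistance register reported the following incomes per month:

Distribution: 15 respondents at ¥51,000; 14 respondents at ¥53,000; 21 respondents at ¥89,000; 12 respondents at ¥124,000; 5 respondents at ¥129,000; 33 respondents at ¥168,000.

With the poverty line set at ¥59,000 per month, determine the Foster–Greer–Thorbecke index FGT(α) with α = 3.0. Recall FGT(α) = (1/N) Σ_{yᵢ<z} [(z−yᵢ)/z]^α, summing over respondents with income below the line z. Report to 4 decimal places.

0.0005

Below the line: 15×¥51,000, 14×¥53,000 (q = 29 of N = 100).
Shortfall ratios: (59000−51000)/59000 = 0.1356 (×15); (59000−53000)/59000 = 0.1017 (×14).
Raised to α = 3.0: 0.00249 (×15); 0.00105 (×14).
Sum = 0.052118; FGT(3.0) = 0.052118 / 100 = 0.0005.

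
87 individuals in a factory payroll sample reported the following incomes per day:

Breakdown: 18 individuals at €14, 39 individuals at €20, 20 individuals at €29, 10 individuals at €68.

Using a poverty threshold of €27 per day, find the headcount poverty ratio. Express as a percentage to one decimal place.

57 of the 87 individuals have income below €27.
H = 57/87 = 65.5%.

65.5%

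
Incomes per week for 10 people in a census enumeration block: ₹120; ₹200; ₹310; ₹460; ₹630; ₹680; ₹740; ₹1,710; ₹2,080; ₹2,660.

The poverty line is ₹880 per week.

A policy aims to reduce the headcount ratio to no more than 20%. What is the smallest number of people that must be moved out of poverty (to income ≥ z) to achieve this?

5

7 of the 10 people are poor, so H = 7/10 = 0.700.
A headcount ratio of at most 20% allows at most ⌊0.20 × 10⌋ = 2 poor people.
So at least 7 − 2 = 5 must be lifted.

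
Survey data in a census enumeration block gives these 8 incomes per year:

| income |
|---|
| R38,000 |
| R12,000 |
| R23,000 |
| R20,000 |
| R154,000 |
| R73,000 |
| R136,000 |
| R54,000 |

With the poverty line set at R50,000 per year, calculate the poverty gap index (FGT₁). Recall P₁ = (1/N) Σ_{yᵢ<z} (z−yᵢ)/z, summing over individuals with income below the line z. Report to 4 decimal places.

0.2675

Below z: R12,000, R20,000, R23,000, R38,000 (q = 4 of N = 8).
Relative gaps: (50000−12000)/50000 = 0.7600; (50000−20000)/50000 = 0.6000; (50000−23000)/50000 = 0.5400; (50000−38000)/50000 = 0.2400.
Sum of shortfalls = 2.140000; P₁ averages over all N: 2.140000 / 8 = 0.2675.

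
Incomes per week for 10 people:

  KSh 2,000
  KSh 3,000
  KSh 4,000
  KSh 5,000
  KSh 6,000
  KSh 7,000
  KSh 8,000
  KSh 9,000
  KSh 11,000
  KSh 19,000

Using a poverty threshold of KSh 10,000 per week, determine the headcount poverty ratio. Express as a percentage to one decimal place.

80.0%

8 of the 10 people have income below KSh 10,000.
H = 8/10 = 80.0%.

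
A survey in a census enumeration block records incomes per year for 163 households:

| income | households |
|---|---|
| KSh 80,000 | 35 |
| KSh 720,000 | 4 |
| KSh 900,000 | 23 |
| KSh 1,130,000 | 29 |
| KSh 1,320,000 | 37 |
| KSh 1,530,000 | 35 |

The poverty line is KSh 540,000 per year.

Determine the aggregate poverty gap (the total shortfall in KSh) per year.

KSh 16,100,000

Poor units: 35×KSh 80,000 (q = 35 of N = 163).
Individual gaps: 35×(540000−80000) = 16100000.
Aggregate gap = KSh 16,100,000.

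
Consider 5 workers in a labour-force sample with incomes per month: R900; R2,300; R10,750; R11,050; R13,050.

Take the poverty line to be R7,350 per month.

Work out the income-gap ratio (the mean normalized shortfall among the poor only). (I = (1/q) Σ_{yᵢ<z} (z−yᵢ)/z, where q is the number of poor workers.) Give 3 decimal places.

Poor units: R900, R2,300 (q = 2 of N = 5).
Relative gaps: 0.8776, 0.6871; sum = 1.564626.
The income-gap ratio divides by q (the poor only): 1.564626 / 2 = 0.782.

0.782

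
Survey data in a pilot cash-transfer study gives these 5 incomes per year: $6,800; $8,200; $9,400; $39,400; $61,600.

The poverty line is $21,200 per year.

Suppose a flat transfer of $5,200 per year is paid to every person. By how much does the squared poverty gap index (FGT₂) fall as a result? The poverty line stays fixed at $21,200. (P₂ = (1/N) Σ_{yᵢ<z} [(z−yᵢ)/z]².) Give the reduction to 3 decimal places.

0.145

Before: below the line — $6,800, $8,200, $9,400; squared poverty gap index (FGT₂) = 0.22944.
After the $5,200 transfer: below the line — $12,000, $13,400, $14,600; squared poverty gap index (FGT₂) = 0.08412.
Reduction = 0.22944 − 0.08412 = 0.145.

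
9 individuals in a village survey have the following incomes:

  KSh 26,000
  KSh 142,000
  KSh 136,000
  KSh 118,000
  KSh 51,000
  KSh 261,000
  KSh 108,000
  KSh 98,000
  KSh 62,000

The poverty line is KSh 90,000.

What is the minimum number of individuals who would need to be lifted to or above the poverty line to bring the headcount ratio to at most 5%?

3

Currently q = 3 of N = 9 are below the line (H = 0.333).
A headcount ratio of at most 5% allows at most ⌊0.05 × 9⌋ = 0 poor individuals.
So at least 3 − 0 = 3 must be lifted.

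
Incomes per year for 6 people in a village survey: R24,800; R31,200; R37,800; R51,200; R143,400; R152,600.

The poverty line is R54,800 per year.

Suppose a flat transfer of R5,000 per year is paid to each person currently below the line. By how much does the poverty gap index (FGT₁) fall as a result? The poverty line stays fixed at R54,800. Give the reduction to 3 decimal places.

0.057

Before: below the line — R24,800, R31,200, R37,800, R51,200; poverty gap index (FGT₁) = 0.22567.
After the R5,000 transfer: below the line — R29,800, R36,200, R42,800; poverty gap index (FGT₁) = 0.16910.
Reduction = 0.22567 − 0.16910 = 0.057.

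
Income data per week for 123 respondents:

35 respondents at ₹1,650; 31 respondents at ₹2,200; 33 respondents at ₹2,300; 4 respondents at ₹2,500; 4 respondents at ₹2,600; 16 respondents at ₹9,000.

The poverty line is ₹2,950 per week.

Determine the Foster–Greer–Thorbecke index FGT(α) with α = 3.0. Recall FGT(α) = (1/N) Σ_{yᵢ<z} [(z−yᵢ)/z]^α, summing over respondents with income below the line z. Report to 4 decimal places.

0.0315

Below the line: 35×₹1,650, 31×₹2,200, 33×₹2,300, 4×₹2,500, 4×₹2,600 (q = 107 of N = 123).
Gap ratios (z−y)/z: (2950−1650)/2950 = 0.4407 (×35); (2950−2200)/2950 = 0.2542 (×31); (2950−2300)/2950 = 0.2203 (×33); (2950−2500)/2950 = 0.1525 (×4); (2950−2600)/2950 = 0.1186 (×4).
Raised to α = 3.0: 0.08558 (×35); 0.01643 (×31); 0.01070 (×33); 0.00355 (×4); 0.00167 (×4).
Sum = 3.878556; FGT(3.0) = 3.878556 / 123 = 0.0315.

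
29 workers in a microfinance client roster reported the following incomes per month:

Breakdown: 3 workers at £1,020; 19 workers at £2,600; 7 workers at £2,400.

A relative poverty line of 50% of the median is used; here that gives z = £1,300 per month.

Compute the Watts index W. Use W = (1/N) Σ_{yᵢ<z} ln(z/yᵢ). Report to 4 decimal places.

0.0251

Below z: 3×£1,020 (q = 3 of N = 29).
Log gaps: ln(1300/1020) = 0.2426 (×3).
W = 0.727685 / 29 = 0.0251.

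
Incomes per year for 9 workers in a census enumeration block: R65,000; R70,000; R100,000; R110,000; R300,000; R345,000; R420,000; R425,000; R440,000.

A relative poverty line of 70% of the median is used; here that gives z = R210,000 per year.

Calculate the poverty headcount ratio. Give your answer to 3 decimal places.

0.444

4 of the 9 workers have income below R210,000.
H = 4/9 = 0.444.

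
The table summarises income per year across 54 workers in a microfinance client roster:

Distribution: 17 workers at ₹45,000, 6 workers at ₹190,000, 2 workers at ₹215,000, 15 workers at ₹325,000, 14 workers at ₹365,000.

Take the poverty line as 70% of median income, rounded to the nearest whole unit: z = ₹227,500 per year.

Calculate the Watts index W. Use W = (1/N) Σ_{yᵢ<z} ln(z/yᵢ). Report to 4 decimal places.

0.5323

Incomes under z: 17×₹45,000, 6×₹190,000, 2×₹215,000 (q = 25 of N = 54).
Log gaps: ln(227500/45000) = 1.6205 (×17); ln(227500/190000) = 0.1801 (×6); ln(227500/215000) = 0.0565 (×2).
W = 28.742073 / 54 = 0.5323.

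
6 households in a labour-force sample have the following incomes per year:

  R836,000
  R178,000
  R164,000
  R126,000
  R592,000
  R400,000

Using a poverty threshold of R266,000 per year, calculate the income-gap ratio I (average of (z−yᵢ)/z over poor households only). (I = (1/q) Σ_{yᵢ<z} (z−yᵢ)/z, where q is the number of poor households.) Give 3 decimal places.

0.414

Below the line: R126,000, R164,000, R178,000 (q = 3 of N = 6).
Shortfall ratios (z−y)/z: 0.5263, 0.3835, 0.3308; sum = 1.240602.
I averages over the q = 3 poor units only: 1.240602 / 3 = 0.414.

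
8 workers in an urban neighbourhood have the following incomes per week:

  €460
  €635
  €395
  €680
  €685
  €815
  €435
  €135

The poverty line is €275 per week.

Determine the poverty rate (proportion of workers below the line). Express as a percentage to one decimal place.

12.5%

1 of the 8 workers have income below €275.
H = 1/8 = 12.5%.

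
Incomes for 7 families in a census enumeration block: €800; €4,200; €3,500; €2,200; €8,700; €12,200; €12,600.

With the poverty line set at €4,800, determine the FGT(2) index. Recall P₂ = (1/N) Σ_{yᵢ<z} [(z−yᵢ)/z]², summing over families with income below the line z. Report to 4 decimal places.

Below the line: €800, €2,200, €3,500, €4,200 (q = 4 of N = 7).
Relative gaps: (4800−800)/4800 = 0.8333; (4800−2200)/4800 = 0.5417; (4800−3500)/4800 = 0.2708; (4800−4200)/4800 = 0.1250.
Squared: 0.6944; 0.2934; 0.0734; 0.0156.
Sum = 1.076823; P₂ = 1.076823 / 7 = 0.1538.

0.1538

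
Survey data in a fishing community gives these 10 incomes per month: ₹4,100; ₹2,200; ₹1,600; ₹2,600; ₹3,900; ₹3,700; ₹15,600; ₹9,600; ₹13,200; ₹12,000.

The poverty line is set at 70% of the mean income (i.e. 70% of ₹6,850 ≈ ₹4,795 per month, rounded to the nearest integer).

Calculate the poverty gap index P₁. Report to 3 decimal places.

Poor units: ₹1,600, ₹2,200, ₹2,600, ₹3,700, ₹3,900, ₹4,100 (q = 6 of N = 10).
Normalized shortfalls: (4795−1600)/4795 = 0.6663; (4795−2200)/4795 = 0.5412; (4795−2600)/4795 = 0.4578; (4795−3700)/4795 = 0.2284; (4795−3900)/4795 = 0.1867; (4795−4100)/4795 = 0.1449.
Sum of shortfalls = 2.225235; P₁ averages over all N: 2.225235 / 10 = 0.223.

0.223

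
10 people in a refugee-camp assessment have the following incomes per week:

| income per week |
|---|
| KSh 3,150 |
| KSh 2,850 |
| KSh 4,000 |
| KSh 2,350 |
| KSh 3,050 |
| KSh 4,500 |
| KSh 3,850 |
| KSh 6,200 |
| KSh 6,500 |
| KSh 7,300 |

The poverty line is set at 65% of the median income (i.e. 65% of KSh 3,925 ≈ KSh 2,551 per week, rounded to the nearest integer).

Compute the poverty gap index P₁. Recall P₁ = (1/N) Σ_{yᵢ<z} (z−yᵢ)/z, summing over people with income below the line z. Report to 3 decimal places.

0.008

Below z: KSh 2,350 (q = 1 of N = 10).
Relative gaps: (2551−2350)/2551 = 0.0788.
Sum of shortfalls = 0.078793; P₁ averages over all N: 0.078793 / 10 = 0.008.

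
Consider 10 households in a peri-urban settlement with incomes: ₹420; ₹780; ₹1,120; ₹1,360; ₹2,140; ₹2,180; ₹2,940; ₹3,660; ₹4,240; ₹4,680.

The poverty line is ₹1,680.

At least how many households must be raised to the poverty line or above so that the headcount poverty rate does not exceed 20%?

4 of the 10 households are poor, so H = 4/10 = 0.400.
A headcount ratio of at most 20% allows at most ⌊0.20 × 10⌋ = 2 poor households.
So at least 4 − 2 = 2 must be lifted.

2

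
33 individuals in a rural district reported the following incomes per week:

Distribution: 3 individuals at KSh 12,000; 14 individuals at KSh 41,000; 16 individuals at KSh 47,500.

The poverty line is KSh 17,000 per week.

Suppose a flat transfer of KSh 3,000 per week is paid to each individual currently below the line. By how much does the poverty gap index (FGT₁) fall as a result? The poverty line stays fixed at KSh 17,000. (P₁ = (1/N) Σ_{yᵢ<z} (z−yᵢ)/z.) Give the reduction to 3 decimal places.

Before: below the line — 3×KSh 12,000; poverty gap index (FGT₁) = 0.02674.
After the KSh 3,000 transfer: below the line — 3×KSh 15,000; poverty gap index (FGT₁) = 0.01070.
Reduction = 0.02674 − 0.01070 = 0.016.

0.016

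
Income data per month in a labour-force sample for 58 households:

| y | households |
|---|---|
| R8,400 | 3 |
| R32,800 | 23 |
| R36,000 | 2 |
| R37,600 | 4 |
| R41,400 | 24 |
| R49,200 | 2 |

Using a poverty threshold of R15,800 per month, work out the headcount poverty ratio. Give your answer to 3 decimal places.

0.052

3 of the 58 households have income below R15,800.
H = 3/58 = 0.052.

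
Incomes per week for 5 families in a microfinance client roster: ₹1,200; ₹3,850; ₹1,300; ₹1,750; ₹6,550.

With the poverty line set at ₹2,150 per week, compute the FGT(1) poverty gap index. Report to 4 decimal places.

Below z: ₹1,200, ₹1,300, ₹1,750 (q = 3 of N = 5).
Shortfall ratios: (2150−1200)/2150 = 0.4419; (2150−1300)/2150 = 0.3953; (2150−1750)/2150 = 0.1860.
Sum of shortfalls = 1.023256; P₁ averages over all N: 1.023256 / 5 = 0.2047.

0.2047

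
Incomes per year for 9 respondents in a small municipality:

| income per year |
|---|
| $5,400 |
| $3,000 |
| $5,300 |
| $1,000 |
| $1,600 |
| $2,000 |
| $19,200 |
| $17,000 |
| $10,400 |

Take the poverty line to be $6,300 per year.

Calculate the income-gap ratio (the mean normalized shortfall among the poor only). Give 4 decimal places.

0.5159

Below z: $1,000, $1,600, $2,000, $3,000, $5,300, $5,400 (q = 6 of N = 9).
Relative gaps: 0.8413, 0.7460, 0.6825, 0.5238, 0.1587, 0.1429; sum = 3.095238.
The income-gap ratio divides by q (the poor only): 3.095238 / 6 = 0.5159.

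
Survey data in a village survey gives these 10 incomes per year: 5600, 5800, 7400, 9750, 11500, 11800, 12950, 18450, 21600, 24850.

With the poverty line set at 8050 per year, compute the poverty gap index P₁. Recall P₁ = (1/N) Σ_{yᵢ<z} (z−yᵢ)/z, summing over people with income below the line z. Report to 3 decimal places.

Below the line: 5600, 5800, 7400 (q = 3 of N = 10).
Gap ratios (z−y)/z: (8050−5600)/8050 = 0.3043; (8050−5800)/8050 = 0.2795; (8050−7400)/8050 = 0.0807.
Σ = 0.664596. Dividing by the full population N = 10 gives P₁ = 0.066.

0.066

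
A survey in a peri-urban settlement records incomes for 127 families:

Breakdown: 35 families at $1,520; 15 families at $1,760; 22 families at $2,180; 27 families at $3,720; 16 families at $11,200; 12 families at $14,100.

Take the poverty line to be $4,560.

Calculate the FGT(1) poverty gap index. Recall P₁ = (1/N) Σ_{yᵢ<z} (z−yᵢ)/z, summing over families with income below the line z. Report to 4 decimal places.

0.3858

Incomes under z: 35×$1,520, 15×$1,760, 22×$2,180, 27×$3,720 (q = 99 of N = 127).
Normalized shortfalls: (4560−1520)/4560 = 0.6667 (×35); (4560−1760)/4560 = 0.6140 (×15); (4560−2180)/4560 = 0.5219 (×22); (4560−3720)/4560 = 0.1842 (×27).
Σ = 49.000000. Dividing by the full population N = 127 gives P₁ = 0.3858.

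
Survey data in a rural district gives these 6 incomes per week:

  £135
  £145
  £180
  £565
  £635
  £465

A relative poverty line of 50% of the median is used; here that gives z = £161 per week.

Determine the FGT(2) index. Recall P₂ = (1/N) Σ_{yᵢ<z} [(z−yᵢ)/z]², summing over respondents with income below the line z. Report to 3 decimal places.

Poor units: £135, £145 (q = 2 of N = 6).
Gap ratios (z−y)/z: (161−135)/161 = 0.1615; (161−145)/161 = 0.0994.
Squared: 0.0261; 0.0099.
Sum = 0.035955; P₂ = 0.035955 / 6 = 0.006.

0.006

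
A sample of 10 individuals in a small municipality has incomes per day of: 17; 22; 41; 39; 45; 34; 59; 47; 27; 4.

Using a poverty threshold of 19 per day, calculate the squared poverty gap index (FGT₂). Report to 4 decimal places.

Incomes under z: 4, 17 (q = 2 of N = 10).
Gap ratios (z−y)/z: (19−4)/19 = 0.7895; (19−17)/19 = 0.1053.
Squared: 0.6233; 0.0111.
Sum = 0.634349; P₂ = 0.634349 / 10 = 0.0634.

0.0634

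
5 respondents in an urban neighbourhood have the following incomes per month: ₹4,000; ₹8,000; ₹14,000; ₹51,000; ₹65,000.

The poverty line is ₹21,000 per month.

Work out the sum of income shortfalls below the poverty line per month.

₹37,000

Poor units: ₹4,000, ₹8,000, ₹14,000 (q = 3 of N = 5).
Individual gaps: 21000−4000 = 17000; 21000−8000 = 13000; 21000−14000 = 7000.
Aggregate gap = ₹37,000.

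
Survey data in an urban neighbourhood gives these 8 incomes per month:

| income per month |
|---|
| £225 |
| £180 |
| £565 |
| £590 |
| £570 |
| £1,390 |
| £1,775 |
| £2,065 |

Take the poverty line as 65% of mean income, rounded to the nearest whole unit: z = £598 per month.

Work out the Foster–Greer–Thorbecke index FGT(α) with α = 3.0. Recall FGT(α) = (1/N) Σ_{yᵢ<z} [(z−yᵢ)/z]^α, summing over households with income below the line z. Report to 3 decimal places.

Poor units: £180, £225, £565, £570, £590 (q = 5 of N = 8).
Gap ratios (z−y)/z: (598−180)/598 = 0.6990; (598−225)/598 = 0.6237; (598−565)/598 = 0.0552; (598−570)/598 = 0.0468; (598−590)/598 = 0.0134.
Raised to α = 3.0: 0.34153; 0.24267; 0.00017; 0.00010; 0.00000.
Sum = 0.584474; FGT(3.0) = 0.584474 / 8 = 0.073.

0.073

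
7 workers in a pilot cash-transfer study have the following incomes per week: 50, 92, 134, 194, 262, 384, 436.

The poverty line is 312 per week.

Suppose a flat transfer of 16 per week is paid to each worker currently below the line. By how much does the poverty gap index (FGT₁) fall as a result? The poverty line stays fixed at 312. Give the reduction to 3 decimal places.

0.037

Before: below the line — 50, 92, 134, 194, 262; poverty gap index (FGT₁) = 0.37912.
After the 16 transfer: below the line — 66, 108, 150, 210, 278; poverty gap index (FGT₁) = 0.34249.
Reduction = 0.37912 − 0.34249 = 0.037.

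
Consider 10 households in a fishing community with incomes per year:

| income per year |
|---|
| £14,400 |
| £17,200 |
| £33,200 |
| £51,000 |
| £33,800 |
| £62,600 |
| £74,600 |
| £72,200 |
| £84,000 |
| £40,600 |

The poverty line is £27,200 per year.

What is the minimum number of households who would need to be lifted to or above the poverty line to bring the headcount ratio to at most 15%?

1

Currently q = 2 of N = 10 are below the line (H = 0.200).
A headcount ratio of at most 15% allows at most ⌊0.15 × 10⌋ = 1 poor households.
So at least 2 − 1 = 1 must be lifted.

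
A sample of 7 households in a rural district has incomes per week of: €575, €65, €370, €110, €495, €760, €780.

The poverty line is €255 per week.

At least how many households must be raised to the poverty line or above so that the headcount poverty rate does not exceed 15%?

2 of the 7 households are poor, so H = 2/7 = 0.286.
A headcount ratio of at most 15% allows at most ⌊0.15 × 7⌋ = 1 poor households.
So at least 2 − 1 = 1 must be lifted.

1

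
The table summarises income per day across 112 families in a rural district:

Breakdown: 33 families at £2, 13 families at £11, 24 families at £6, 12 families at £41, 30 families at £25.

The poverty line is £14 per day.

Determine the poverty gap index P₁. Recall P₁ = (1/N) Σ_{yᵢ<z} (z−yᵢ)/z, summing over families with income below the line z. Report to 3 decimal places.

0.400

Poor units: 33×£2, 24×£6, 13×£11 (q = 70 of N = 112).
Normalized shortfalls: (14−2)/14 = 0.8571 (×33); (14−6)/14 = 0.5714 (×24); (14−11)/14 = 0.2143 (×13).
Σ = 44.785714. Dividing by the full population N = 112 gives P₁ = 0.400.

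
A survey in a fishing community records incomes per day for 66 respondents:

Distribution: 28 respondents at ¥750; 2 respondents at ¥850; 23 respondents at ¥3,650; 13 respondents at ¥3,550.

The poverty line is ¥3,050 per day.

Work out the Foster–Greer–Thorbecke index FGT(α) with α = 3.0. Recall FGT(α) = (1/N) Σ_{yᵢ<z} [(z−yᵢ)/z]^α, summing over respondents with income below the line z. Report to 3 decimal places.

0.193

Below the line: 28×¥750, 2×¥850 (q = 30 of N = 66).
Relative gaps: (3050−750)/3050 = 0.7541 (×28); (3050−850)/3050 = 0.7213 (×2).
Raised to α = 3.0: 0.42883 (×28); 0.37529 (×2).
Sum = 12.757790; FGT(3.0) = 12.757790 / 66 = 0.193.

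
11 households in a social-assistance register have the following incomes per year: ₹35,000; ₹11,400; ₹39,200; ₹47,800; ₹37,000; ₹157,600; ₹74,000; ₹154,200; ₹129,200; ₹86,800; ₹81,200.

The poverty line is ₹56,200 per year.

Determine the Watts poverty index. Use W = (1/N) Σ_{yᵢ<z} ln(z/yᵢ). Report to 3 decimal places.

0.274

Incomes under z: ₹11,400, ₹35,000, ₹37,000, ₹39,200, ₹47,800 (q = 5 of N = 11).
Log gaps: ln(56200/11400) = 1.5953; ln(56200/35000) = 0.4736; ln(56200/37000) = 0.4180; ln(56200/39200) = 0.3602; ln(56200/47800) = 0.1619.
W = 3.009002 / 11 = 0.274.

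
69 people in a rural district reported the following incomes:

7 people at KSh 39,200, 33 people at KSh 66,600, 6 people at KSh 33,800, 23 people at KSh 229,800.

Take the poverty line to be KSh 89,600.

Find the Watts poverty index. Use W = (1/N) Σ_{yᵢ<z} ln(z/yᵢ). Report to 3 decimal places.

0.311

Incomes under z: 6×KSh 33,800, 7×KSh 39,200, 33×KSh 66,600 (q = 46 of N = 69).
Log gaps: ln(89600/33800) = 0.9749 (×6); ln(89600/39200) = 0.8267 (×7); ln(89600/66600) = 0.2967 (×33).
W = 21.425592 / 69 = 0.311.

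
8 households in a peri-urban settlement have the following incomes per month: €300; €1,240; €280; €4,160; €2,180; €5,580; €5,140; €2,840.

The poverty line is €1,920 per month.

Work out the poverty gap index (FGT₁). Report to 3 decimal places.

0.257

Below the line: €280, €300, €1,240 (q = 3 of N = 8).
Gap ratios (z−y)/z: (1920−280)/1920 = 0.8542; (1920−300)/1920 = 0.8438; (1920−1240)/1920 = 0.3542.
Σ = 2.052083. Dividing by the full population N = 8 gives P₁ = 0.257.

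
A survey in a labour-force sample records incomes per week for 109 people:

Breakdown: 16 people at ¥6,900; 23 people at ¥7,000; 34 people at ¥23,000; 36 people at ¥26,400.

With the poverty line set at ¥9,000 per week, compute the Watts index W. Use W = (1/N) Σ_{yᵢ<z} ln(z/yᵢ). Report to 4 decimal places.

Below the line: 16×¥6,900, 23×¥7,000 (q = 39 of N = 109).
ln(z/y) terms: ln(9000/6900) = 0.2657 (×16); ln(9000/7000) = 0.2513 (×23).
W = 10.031483 / 109 = 0.0920.

0.0920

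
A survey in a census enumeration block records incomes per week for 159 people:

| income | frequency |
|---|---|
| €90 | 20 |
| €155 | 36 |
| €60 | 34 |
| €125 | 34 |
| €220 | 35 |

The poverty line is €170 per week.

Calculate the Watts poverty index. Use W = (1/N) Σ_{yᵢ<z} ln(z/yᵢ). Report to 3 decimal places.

0.389

Poor units: 34×€60, 20×€90, 34×€125, 36×€155 (q = 124 of N = 159).
ln(z/y) terms: ln(170/60) = 1.0415 (×34); ln(170/90) = 0.6360 (×20); ln(170/125) = 0.3075 (×34); ln(170/155) = 0.0924 (×36).
W = 61.909126 / 159 = 0.389.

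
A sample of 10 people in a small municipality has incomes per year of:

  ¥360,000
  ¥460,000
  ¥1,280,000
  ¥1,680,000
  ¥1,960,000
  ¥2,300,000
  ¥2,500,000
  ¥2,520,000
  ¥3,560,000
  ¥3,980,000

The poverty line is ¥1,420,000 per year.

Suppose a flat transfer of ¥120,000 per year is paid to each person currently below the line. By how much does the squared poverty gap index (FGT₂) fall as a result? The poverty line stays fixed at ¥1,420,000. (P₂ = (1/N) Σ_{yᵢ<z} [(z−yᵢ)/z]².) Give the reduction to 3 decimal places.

Before: below the line — ¥360,000, ¥460,000, ¥1,280,000; squared poverty gap index (FGT₂) = 0.10240.
After the ¥120,000 transfer: below the line — ¥480,000, ¥580,000, ¥1,400,000; squared poverty gap index (FGT₂) = 0.07883.
Reduction = 0.10240 − 0.07883 = 0.024.

0.024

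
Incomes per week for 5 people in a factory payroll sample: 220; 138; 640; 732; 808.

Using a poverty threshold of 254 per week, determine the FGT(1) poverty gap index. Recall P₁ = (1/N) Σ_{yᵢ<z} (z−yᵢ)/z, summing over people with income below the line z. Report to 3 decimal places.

0.118

Incomes under z: 138, 220 (q = 2 of N = 5).
Normalized shortfalls: (254−138)/254 = 0.4567; (254−220)/254 = 0.1339.
Σ = 0.590551. Dividing by the full population N = 5 gives P₁ = 0.118.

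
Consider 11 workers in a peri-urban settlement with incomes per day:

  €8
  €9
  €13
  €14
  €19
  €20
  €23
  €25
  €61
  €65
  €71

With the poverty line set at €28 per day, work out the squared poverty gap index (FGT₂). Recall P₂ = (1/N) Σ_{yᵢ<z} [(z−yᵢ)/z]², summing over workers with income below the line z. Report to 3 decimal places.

0.158

Below the line: €8, €9, €13, €14, €19, €20, €23, €25 (q = 8 of N = 11).
Shortfall ratios: (28−8)/28 = 0.7143; (28−9)/28 = 0.6786; (28−13)/28 = 0.5357; (28−14)/28 = 0.5000; (28−19)/28 = 0.3214; (28−20)/28 = 0.2857; (28−23)/28 = 0.1786; (28−25)/28 = 0.1071.
Squared: 0.5102; 0.4605; 0.2870; 0.2500; 0.1033; 0.0816; 0.0319; 0.0115.
Sum = 1.735969; P₂ = 1.735969 / 11 = 0.158.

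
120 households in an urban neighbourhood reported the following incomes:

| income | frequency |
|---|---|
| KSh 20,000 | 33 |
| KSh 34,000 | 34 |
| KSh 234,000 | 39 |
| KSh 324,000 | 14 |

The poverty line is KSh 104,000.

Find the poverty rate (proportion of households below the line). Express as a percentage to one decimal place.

55.8%

67 of the 120 households have income below KSh 104,000.
H = 67/120 = 55.8%.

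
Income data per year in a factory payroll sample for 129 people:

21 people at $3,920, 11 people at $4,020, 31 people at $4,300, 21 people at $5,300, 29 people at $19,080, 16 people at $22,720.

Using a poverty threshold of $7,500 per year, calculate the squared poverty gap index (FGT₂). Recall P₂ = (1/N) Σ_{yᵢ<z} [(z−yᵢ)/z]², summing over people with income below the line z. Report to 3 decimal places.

Below the line: 21×$3,920, 11×$4,020, 31×$4,300, 21×$5,300 (q = 84 of N = 129).
Gap ratios (z−y)/z: (7500−3920)/7500 = 0.4773 (×21); (7500−4020)/7500 = 0.4640 (×11); (7500−4300)/7500 = 0.4267 (×31); (7500−5300)/7500 = 0.2933 (×21).
Squared: 0.2278 (×21); 0.2153 (×11); 0.1820 (×31); 0.0860 (×21).
Sum = 14.603356; P₂ = 14.603356 / 129 = 0.113.

0.113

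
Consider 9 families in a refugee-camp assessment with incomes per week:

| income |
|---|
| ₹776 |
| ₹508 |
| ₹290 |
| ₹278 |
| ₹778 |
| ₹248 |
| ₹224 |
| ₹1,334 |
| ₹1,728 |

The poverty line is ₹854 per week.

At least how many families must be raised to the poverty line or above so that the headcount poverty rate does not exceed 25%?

7 of the 9 families are poor, so H = 7/9 = 0.778.
A headcount ratio of at most 25% allows at most ⌊0.25 × 9⌋ = 2 poor families.
So at least 7 − 2 = 5 must be lifted.

5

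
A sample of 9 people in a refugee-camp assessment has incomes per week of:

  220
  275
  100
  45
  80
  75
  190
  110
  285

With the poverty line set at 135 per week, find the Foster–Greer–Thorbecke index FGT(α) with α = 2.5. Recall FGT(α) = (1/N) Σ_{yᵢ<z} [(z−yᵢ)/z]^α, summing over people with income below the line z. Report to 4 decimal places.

Below z: 45, 75, 80, 100, 110 (q = 5 of N = 9).
Normalized shortfalls: (135−45)/135 = 0.6667; (135−75)/135 = 0.4444; (135−80)/135 = 0.4074; (135−100)/135 = 0.2593; (135−110)/135 = 0.1852.
Raised to α = 2.5: 0.36289; 0.13169; 0.10594; 0.03422; 0.01476.
Sum = 0.649500; FGT(2.5) = 0.649500 / 9 = 0.0722.

0.0722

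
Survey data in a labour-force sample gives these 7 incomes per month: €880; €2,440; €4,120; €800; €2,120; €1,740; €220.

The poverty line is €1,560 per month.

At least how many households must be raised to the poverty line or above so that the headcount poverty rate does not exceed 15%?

2

3 of the 7 households are poor, so H = 3/7 = 0.429.
A headcount ratio of at most 15% allows at most ⌊0.15 × 7⌋ = 1 poor households.
So at least 3 − 1 = 2 must be lifted.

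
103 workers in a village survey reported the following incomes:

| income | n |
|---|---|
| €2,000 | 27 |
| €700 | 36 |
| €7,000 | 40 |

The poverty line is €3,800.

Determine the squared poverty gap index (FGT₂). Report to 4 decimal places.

Incomes under z: 36×€700, 27×€2,000 (q = 63 of N = 103).
Shortfall ratios: (3800−700)/3800 = 0.8158 (×36); (3800−2000)/3800 = 0.4737 (×27).
Squared: 0.6655 (×36); 0.2244 (×27).
Sum = 30.016620; P₂ = 30.016620 / 103 = 0.2914.

0.2914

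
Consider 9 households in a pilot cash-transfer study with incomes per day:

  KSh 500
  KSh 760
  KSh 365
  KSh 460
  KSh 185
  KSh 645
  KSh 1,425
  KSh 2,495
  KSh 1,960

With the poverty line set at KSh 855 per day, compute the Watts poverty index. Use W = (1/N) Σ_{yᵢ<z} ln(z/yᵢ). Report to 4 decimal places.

0.4376

Incomes under z: KSh 185, KSh 365, KSh 460, KSh 500, KSh 645, KSh 760 (q = 6 of N = 9).
Log gaps: ln(855/185) = 1.5307; ln(855/365) = 0.8512; ln(855/460) = 0.6199; ln(855/500) = 0.5365; ln(855/645) = 0.2819; ln(855/760) = 0.1178.
W = 3.937952 / 9 = 0.4376.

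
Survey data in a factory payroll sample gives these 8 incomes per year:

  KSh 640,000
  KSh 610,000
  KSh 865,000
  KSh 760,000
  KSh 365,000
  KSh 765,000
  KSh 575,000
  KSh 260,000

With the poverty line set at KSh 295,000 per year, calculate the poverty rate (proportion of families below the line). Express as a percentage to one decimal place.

1 of the 8 families have income below KSh 295,000.
H = 1/8 = 12.5%.

12.5%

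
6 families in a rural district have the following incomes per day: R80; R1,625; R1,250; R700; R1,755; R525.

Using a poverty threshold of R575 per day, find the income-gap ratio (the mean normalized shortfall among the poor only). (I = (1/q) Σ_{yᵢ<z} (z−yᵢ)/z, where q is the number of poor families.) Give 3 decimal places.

0.474

Below z: R80, R525 (q = 2 of N = 6).
Relative gaps: 0.8609, 0.0870; sum = 0.947826.
I averages over the q = 2 poor units only: 0.947826 / 2 = 0.474.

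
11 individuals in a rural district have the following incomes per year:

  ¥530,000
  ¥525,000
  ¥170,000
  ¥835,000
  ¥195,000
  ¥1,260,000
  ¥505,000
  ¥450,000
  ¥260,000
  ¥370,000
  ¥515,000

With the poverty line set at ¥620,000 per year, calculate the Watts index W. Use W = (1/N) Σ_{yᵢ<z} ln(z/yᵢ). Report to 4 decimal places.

Incomes under z: ¥170,000, ¥195,000, ¥260,000, ¥370,000, ¥450,000, ¥505,000, ¥515,000, ¥525,000, ¥530,000 (q = 9 of N = 11).
Log gaps: ln(620000/170000) = 1.2939; ln(620000/195000) = 1.1567; ln(620000/260000) = 0.8690; ln(620000/370000) = 0.5162; ln(620000/450000) = 0.3205; ln(620000/505000) = 0.2052; ln(620000/515000) = 0.1856; ln(620000/525000) = 0.1663; ln(620000/530000) = 0.1568.
W = 4.870244 / 11 = 0.4427.

0.4427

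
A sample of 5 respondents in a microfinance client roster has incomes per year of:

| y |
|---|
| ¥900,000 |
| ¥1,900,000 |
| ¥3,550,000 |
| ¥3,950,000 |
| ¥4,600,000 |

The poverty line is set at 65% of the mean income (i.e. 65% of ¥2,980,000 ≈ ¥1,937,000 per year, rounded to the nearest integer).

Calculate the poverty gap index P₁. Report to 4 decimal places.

Incomes under z: ¥900,000, ¥1,900,000 (q = 2 of N = 5).
Gap ratios (z−y)/z: (1937000−900000)/1937000 = 0.5354; (1937000−1900000)/1937000 = 0.0191.
Σ = 0.554466. Dividing by the full population N = 5 gives P₁ = 0.1109.

0.1109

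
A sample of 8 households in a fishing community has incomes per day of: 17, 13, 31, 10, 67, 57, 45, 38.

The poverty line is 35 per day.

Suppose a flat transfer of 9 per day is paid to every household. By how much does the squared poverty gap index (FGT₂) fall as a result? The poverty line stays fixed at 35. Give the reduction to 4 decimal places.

0.0962

Before: below the line — 10, 13, 17, 31; squared poverty gap index (FGT₂) = 0.147857.
After the 9 transfer: below the line — 19, 22, 26; squared poverty gap index (FGT₂) = 0.051633.
Reduction = 0.147857 − 0.051633 = 0.0962.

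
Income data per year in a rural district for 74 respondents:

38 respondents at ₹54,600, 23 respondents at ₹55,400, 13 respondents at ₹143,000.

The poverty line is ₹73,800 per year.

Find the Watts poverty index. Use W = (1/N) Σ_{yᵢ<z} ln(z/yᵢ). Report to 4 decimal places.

Below the line: 38×₹54,600, 23×₹55,400 (q = 61 of N = 74).
ln(z/y) terms: ln(73800/54600) = 0.3013 (×38); ln(73800/55400) = 0.2868 (×23).
W = 18.046264 / 74 = 0.2439.

0.2439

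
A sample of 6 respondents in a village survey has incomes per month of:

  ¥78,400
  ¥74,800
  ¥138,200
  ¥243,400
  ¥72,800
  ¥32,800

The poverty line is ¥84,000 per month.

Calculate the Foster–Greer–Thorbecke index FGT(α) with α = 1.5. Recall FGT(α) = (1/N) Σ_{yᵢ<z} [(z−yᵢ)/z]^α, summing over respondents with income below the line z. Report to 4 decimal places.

Below the line: ¥32,800, ¥72,800, ¥74,800, ¥78,400 (q = 4 of N = 6).
Normalized shortfalls: (84000−32800)/84000 = 0.6095; (84000−72800)/84000 = 0.1333; (84000−74800)/84000 = 0.1095; (84000−78400)/84000 = 0.0667.
Raised to α = 1.5: 0.47587; 0.04869; 0.03625; 0.01721.
Sum = 0.578013; FGT(1.5) = 0.578013 / 6 = 0.0963.

0.0963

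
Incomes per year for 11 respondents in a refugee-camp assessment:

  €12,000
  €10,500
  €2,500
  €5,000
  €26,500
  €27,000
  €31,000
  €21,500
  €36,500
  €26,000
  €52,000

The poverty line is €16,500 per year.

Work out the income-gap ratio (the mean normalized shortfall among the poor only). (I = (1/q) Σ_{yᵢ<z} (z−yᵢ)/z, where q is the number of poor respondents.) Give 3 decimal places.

Poor units: €2,500, €5,000, €10,500, €12,000 (q = 4 of N = 11).
Relative gaps: 0.8485, 0.6970, 0.3636, 0.2727; sum = 2.181818.
The income-gap ratio divides by q (the poor only): 2.181818 / 4 = 0.545.

0.545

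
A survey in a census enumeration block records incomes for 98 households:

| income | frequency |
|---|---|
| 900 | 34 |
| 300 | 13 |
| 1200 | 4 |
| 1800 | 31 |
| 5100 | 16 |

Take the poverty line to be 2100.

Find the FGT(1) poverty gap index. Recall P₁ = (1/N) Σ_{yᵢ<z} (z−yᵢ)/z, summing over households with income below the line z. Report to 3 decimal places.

Below z: 13×300, 34×900, 4×1200, 31×1800 (q = 82 of N = 98).
Relative gaps: (2100−300)/2100 = 0.8571 (×13); (2100−900)/2100 = 0.5714 (×34); (2100−1200)/2100 = 0.4286 (×4); (2100−1800)/2100 = 0.1429 (×31).
Σ = 36.714286. Dividing by the full population N = 98 gives P₁ = 0.375.

0.375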